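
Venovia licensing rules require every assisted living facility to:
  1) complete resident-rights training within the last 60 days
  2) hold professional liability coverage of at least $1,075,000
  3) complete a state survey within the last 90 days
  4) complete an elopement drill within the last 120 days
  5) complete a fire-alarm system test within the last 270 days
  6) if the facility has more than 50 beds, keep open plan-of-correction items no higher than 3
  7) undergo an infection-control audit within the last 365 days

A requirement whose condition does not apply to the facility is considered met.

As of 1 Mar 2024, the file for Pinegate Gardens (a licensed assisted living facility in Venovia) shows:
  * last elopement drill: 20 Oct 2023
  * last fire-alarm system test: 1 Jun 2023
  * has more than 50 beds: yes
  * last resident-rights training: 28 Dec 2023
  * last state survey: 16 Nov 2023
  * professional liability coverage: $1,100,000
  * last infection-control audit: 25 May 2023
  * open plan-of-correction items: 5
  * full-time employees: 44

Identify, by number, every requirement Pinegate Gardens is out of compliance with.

1. resident-rights training 64 days ago vs limit 60 → not met
2. professional liability coverage $1,100,000 ≥ $1,075,000 → met
3. state survey 106 days ago vs limit 90 → not met
4. elopement drill 133 days ago vs limit 120 → not met
5. fire-alarm system test 274 days ago vs limit 270 → not met
6. condition 'has more than 50 beds' holds; open plan-of-correction items 5 > 3 → not met
7. infection-control audit 281 days ago vs limit 365 → met
Not met: 1, 3, 4, 5, 6

1, 3, 4, 5, 6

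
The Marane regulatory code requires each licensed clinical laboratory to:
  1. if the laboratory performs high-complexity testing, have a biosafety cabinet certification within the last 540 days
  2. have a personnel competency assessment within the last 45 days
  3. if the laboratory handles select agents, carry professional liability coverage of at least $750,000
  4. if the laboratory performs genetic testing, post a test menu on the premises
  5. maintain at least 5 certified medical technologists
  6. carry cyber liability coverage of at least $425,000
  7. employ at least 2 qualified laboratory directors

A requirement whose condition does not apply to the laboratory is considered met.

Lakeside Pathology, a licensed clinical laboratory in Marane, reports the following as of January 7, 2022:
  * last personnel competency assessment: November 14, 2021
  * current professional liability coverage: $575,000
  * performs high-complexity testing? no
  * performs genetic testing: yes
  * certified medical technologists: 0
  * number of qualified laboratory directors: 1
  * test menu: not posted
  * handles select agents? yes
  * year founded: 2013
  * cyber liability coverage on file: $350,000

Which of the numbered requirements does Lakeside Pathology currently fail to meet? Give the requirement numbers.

2, 3, 4, 5, 6, 7

1. condition 'performs high-complexity testing' does not hold → requirement n/a → met
2. personnel competency assessment 54 days ago vs limit 45 → not met
3. condition 'handles select agents' holds; professional liability coverage $575,000 < $750,000 → not met
4. condition 'performs genetic testing' holds; test menu absent → not met
5. certified medical technologists 0 < 5 → not met
6. cyber liability coverage $350,000 < $425,000 → not met
7. qualified laboratory directors 1 < 2 → not met
Not met: 2, 3, 4, 5, 6, 7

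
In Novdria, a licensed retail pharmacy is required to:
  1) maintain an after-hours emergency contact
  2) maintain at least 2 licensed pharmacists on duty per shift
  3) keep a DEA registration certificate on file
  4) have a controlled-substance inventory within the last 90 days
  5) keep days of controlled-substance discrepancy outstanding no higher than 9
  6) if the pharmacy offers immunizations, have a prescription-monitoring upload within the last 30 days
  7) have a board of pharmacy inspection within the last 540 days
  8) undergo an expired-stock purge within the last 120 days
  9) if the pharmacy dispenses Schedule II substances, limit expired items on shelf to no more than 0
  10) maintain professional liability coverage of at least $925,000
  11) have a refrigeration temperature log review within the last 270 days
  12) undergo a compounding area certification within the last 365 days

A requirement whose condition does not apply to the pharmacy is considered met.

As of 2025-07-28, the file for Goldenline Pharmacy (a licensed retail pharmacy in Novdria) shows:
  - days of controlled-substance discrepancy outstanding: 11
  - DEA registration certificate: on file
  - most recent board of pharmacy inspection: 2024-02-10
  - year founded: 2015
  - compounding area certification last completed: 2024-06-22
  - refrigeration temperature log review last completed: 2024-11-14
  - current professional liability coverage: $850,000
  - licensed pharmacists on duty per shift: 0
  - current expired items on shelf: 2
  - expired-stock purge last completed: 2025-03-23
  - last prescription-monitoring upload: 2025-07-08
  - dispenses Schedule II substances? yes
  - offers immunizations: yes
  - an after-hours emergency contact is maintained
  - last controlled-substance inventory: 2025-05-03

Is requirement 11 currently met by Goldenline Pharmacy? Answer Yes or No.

Yes

11. refrigeration temperature log review 256 days ago vs limit 270 → met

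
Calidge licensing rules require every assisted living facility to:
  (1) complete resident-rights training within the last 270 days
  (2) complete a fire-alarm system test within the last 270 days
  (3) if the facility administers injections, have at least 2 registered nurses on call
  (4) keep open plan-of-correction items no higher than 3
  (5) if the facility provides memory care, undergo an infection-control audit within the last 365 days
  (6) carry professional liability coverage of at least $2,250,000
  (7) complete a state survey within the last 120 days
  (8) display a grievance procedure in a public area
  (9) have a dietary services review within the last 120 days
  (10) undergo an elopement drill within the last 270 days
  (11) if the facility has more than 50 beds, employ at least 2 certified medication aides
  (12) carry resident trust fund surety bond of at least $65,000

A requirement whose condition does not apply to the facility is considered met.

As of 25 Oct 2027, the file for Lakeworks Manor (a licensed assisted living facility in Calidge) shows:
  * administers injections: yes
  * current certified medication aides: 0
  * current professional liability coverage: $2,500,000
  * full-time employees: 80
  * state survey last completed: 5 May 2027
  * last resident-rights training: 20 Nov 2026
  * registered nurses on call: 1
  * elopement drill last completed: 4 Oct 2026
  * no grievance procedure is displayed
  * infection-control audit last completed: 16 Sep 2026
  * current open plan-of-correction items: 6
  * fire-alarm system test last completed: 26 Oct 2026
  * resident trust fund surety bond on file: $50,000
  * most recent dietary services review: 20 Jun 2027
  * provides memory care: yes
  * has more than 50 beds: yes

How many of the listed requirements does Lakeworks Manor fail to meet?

11

1. resident-rights training 339 days ago vs limit 270 → not met
2. fire-alarm system test 364 days ago vs limit 270 → not met
3. condition 'administers injections' holds; registered nurses on call 1 < 2 → not met
4. open plan-of-correction items 6 > 3 → not met
5. condition 'provides memory care' holds; infection-control audit 404 days ago vs limit 365 → not met
6. professional liability coverage $2,500,000 ≥ $2,250,000 → met
7. state survey 173 days ago vs limit 120 → not met
8. grievance procedure absent → not met
9. dietary services review 127 days ago vs limit 120 → not met
10. elopement drill 386 days ago vs limit 270 → not met
11. condition 'has more than 50 beds' holds; certified medication aides 0 < 2 → not met
12. resident trust fund surety bond $50,000 < $65,000 → not met
Not met: 11 of 12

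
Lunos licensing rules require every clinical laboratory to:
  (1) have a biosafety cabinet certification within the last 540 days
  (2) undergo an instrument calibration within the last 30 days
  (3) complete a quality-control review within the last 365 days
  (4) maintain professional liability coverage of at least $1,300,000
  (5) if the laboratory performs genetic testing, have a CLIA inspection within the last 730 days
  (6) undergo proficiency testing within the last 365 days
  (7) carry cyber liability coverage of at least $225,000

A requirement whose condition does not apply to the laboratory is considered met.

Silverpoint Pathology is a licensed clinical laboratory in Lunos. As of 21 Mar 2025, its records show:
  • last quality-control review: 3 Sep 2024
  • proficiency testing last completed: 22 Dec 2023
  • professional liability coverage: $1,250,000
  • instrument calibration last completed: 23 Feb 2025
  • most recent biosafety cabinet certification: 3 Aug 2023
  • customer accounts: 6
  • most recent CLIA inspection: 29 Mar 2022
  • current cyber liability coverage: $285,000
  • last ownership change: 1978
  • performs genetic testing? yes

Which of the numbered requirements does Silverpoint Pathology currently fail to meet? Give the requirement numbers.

1. biosafety cabinet certification 596 days ago vs limit 540 → not met
2. instrument calibration 26 days ago vs limit 30 → met
3. quality-control review 199 days ago vs limit 365 → met
4. professional liability coverage $1,250,000 < $1,300,000 → not met
5. condition 'performs genetic testing' holds; CLIA inspection 1088 days ago vs limit 730 → not met
6. proficiency testing 455 days ago vs limit 365 → not met
7. cyber liability coverage $285,000 ≥ $225,000 → met
Not met: 1, 4, 5, 6

1, 4, 5, 6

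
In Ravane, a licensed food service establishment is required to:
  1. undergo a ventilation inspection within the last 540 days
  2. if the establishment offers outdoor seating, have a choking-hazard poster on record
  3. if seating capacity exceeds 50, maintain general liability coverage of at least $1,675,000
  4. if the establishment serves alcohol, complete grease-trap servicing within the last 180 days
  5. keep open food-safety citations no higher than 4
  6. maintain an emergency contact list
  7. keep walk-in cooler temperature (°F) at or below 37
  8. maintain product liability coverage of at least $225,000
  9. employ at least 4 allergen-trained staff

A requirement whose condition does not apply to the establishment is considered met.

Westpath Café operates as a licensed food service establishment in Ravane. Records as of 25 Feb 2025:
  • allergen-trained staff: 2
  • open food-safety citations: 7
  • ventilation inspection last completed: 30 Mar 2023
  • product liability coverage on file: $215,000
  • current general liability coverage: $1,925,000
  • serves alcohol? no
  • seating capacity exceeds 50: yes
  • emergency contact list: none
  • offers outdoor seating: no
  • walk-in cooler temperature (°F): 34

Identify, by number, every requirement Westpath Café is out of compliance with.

1. ventilation inspection 698 days ago vs limit 540 → not met
2. condition 'offers outdoor seating' does not hold → requirement n/a → met
3. condition 'seating capacity exceeds 50' holds; general liability coverage $1,925,000 ≥ $1,675,000 → met
4. condition 'serves alcohol' does not hold → requirement n/a → met
5. open food-safety citations 7 > 4 → not met
6. emergency contact list absent → not met
7. walk-in cooler temperature (°F) 34 ≤ 37 → met
8. product liability coverage $215,000 < $225,000 → not met
9. allergen-trained staff 2 < 4 → not met
Not met: 1, 5, 6, 8, 9

1, 5, 6, 8, 9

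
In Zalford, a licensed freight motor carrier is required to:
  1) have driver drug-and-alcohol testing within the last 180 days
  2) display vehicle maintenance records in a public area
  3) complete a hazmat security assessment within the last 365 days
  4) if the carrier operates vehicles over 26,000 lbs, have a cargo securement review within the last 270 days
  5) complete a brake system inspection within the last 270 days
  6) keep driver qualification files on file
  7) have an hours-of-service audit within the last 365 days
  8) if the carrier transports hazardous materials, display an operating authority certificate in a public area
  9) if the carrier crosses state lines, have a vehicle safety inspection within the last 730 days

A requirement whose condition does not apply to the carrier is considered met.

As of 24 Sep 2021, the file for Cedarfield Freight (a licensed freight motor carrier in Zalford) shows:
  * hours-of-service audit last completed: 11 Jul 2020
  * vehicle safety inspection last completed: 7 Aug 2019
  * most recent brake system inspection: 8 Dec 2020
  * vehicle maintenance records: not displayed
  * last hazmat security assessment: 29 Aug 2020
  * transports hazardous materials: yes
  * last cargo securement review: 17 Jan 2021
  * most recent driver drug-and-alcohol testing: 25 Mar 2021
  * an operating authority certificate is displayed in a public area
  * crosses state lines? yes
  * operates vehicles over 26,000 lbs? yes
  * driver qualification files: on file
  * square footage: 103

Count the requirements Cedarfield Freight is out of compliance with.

1. driver drug-and-alcohol testing 183 days ago vs limit 180 → not met
2. vehicle maintenance records absent → not met
3. hazmat security assessment 391 days ago vs limit 365 → not met
4. condition 'operates vehicles over 26,000 lbs' holds; cargo securement review 250 days ago vs limit 270 → met
5. brake system inspection 290 days ago vs limit 270 → not met
6. driver qualification files present → met
7. hours-of-service audit 440 days ago vs limit 365 → not met
8. condition 'transports hazardous materials' holds; operating authority certificate present → met
9. condition 'crosses state lines' holds; vehicle safety inspection 779 days ago vs limit 730 → not met
Not met: 6 of 9

6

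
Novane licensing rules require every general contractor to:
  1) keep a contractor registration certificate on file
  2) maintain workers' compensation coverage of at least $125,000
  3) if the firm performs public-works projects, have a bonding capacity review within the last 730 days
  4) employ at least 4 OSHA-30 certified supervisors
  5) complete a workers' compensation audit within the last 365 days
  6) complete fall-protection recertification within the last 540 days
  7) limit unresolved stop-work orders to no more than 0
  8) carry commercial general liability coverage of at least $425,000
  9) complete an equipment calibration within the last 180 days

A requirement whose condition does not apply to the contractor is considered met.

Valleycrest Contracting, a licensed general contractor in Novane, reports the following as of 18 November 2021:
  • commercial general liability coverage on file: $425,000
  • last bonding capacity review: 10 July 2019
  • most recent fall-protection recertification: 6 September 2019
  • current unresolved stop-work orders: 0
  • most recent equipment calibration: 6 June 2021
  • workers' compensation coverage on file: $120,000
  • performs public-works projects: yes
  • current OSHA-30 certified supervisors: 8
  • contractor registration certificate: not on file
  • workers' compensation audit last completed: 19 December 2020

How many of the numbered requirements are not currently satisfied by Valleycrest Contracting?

1. contractor registration certificate absent → not met
2. workers' compensation coverage $120,000 < $125,000 → not met
3. condition 'performs public-works projects' holds; bonding capacity review 862 days ago vs limit 730 → not met
4. OSHA-30 certified supervisors 8 ≥ 4 → met
5. workers' compensation audit 334 days ago vs limit 365 → met
6. fall-protection recertification 804 days ago vs limit 540 → not met
7. unresolved stop-work orders 0 ≤ 0 → met
8. commercial general liability coverage $425,000 ≥ $425,000 → met
9. equipment calibration 165 days ago vs limit 180 → met
Not met: 4 of 9

4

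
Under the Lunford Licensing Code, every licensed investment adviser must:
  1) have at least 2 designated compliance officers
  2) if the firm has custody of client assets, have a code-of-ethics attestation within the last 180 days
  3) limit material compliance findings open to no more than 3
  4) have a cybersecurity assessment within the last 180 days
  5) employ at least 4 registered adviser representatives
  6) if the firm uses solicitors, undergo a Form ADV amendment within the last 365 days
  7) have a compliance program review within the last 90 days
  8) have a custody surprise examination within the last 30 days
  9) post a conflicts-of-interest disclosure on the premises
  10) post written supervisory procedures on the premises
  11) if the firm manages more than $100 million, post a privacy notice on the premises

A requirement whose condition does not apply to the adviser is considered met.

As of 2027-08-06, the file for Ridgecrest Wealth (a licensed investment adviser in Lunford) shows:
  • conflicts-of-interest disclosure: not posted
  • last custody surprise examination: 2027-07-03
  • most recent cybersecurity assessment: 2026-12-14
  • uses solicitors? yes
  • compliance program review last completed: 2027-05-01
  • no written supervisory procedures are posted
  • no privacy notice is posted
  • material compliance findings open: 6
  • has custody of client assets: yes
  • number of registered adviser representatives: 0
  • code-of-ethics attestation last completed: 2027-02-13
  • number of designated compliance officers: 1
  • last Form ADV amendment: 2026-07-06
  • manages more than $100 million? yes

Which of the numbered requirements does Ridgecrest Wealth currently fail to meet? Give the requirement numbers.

1, 3, 4, 5, 6, 7, 8, 9, 10, 11

1. designated compliance officers 1 < 2 → not met
2. condition 'has custody of client assets' holds; code-of-ethics attestation 174 days ago vs limit 180 → met
3. material compliance findings open 6 > 3 → not met
4. cybersecurity assessment 235 days ago vs limit 180 → not met
5. registered adviser representatives 0 < 4 → not met
6. condition 'uses solicitors' holds; Form ADV amendment 396 days ago vs limit 365 → not met
7. compliance program review 97 days ago vs limit 90 → not met
8. custody surprise examination 34 days ago vs limit 30 → not met
9. conflicts-of-interest disclosure absent → not met
10. written supervisory procedures absent → not met
11. condition 'manages more than $100 million' holds; privacy notice absent → not met
Not met: 1, 3, 4, 5, 6, 7, 8, 9, 10, 11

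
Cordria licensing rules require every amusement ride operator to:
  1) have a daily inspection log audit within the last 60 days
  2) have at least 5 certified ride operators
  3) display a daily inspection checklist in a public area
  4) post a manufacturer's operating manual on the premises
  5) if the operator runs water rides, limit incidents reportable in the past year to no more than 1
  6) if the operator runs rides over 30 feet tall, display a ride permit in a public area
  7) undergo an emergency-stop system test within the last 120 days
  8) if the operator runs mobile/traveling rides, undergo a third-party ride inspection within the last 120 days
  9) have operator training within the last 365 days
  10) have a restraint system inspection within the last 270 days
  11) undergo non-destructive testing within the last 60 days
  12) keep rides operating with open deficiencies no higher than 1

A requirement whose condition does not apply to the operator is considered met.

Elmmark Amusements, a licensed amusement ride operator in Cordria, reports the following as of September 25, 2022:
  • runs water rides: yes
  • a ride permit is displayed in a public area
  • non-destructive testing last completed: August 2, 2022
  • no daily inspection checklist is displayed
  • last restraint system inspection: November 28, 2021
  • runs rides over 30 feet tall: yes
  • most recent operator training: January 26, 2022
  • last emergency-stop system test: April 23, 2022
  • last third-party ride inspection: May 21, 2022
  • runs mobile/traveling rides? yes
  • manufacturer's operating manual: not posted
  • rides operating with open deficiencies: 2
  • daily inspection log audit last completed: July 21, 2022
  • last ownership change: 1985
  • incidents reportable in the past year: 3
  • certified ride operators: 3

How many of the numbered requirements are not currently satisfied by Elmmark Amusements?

1. daily inspection log audit 66 days ago vs limit 60 → not met
2. certified ride operators 3 < 5 → not met
3. daily inspection checklist absent → not met
4. manufacturer's operating manual absent → not met
5. condition 'runs water rides' holds; incidents reportable in the past year 3 > 1 → not met
6. condition 'runs rides over 30 feet tall' holds; ride permit present → met
7. emergency-stop system test 155 days ago vs limit 120 → not met
8. condition 'runs mobile/traveling rides' holds; third-party ride inspection 127 days ago vs limit 120 → not met
9. operator training 242 days ago vs limit 365 → met
10. restraint system inspection 301 days ago vs limit 270 → not met
11. non-destructive testing 54 days ago vs limit 60 → met
12. rides operating with open deficiencies 2 > 1 → not met
Not met: 9 of 12

9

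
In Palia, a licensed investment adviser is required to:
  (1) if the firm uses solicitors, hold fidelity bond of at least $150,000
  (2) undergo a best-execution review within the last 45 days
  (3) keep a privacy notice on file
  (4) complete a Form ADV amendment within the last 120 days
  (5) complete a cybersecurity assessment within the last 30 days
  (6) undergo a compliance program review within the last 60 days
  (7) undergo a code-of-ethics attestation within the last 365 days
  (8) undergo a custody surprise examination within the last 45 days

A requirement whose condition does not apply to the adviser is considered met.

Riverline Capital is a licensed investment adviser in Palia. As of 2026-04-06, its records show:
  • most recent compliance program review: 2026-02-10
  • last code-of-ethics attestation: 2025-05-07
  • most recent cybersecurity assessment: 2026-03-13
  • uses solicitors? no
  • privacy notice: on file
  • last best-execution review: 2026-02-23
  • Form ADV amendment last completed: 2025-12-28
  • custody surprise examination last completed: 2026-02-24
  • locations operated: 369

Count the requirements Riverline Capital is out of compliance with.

0

1. condition 'uses solicitors' does not hold → requirement n/a → met
2. best-execution review 42 days ago vs limit 45 → met
3. privacy notice present → met
4. Form ADV amendment 99 days ago vs limit 120 → met
5. cybersecurity assessment 24 days ago vs limit 30 → met
6. compliance program review 55 days ago vs limit 60 → met
7. code-of-ethics attestation 334 days ago vs limit 365 → met
8. custody surprise examination 41 days ago vs limit 45 → met
Not met: 0 of 8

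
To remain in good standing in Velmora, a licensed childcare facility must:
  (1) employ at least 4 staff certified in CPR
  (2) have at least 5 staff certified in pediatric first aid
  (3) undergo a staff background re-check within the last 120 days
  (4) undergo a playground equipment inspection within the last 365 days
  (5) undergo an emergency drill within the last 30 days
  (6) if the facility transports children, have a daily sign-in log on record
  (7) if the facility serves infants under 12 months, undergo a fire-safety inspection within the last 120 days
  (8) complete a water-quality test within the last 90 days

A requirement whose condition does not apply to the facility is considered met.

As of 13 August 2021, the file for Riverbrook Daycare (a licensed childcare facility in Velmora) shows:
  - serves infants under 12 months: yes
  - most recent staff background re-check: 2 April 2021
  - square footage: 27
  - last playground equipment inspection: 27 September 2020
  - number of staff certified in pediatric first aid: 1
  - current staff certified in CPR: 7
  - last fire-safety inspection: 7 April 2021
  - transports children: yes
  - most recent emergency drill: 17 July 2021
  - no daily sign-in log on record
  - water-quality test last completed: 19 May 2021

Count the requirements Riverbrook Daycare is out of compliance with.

4

1. staff certified in CPR 7 ≥ 4 → met
2. staff certified in pediatric first aid 1 < 5 → not met
3. staff background re-check 133 days ago vs limit 120 → not met
4. playground equipment inspection 320 days ago vs limit 365 → met
5. emergency drill 27 days ago vs limit 30 → met
6. condition 'transports children' holds; daily sign-in log absent → not met
7. condition 'serves infants under 12 months' holds; fire-safety inspection 128 days ago vs limit 120 → not met
8. water-quality test 86 days ago vs limit 90 → met
Not met: 4 of 8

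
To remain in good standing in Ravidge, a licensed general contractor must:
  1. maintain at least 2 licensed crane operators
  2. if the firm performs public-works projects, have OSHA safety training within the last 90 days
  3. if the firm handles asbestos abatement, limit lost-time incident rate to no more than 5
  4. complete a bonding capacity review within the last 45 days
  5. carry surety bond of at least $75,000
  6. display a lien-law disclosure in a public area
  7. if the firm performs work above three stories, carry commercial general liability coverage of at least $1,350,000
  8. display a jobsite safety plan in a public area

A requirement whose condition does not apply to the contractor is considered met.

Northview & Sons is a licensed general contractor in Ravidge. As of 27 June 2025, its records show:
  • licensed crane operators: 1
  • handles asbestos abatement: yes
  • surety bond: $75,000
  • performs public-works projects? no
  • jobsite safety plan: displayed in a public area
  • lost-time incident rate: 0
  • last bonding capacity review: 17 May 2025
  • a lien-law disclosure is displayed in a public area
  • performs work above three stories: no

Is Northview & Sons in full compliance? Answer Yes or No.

1. licensed crane operators 1 < 2 → not met
2. condition 'performs public-works projects' does not hold → requirement n/a → met
3. condition 'handles asbestos abatement' holds; lost-time incident rate 0 ≤ 5 → met
4. bonding capacity review 41 days ago vs limit 45 → met
5. surety bond $75,000 ≥ $75,000 → met
6. lien-law disclosure present → met
7. condition 'performs work above three stories' does not hold → requirement n/a → met
8. jobsite safety plan present → met
Not met: 1

No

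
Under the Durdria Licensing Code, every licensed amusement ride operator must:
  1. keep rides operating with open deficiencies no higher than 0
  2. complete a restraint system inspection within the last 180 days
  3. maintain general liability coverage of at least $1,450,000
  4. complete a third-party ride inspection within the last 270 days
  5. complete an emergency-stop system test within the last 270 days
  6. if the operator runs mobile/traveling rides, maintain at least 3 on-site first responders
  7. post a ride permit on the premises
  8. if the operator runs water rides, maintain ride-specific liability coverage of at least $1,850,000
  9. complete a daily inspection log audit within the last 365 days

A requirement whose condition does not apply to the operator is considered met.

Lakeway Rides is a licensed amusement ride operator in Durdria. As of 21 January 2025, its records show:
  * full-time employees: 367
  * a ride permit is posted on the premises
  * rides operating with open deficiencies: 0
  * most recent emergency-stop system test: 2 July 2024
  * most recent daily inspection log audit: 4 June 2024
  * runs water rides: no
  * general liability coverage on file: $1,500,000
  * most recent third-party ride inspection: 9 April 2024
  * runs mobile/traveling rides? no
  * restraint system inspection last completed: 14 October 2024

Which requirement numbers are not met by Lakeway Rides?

1. rides operating with open deficiencies 0 ≤ 0 → met
2. restraint system inspection 99 days ago vs limit 180 → met
3. general liability coverage $1,500,000 ≥ $1,450,000 → met
4. third-party ride inspection 287 days ago vs limit 270 → not met
5. emergency-stop system test 203 days ago vs limit 270 → met
6. condition 'runs mobile/traveling rides' does not hold → requirement n/a → met
7. ride permit present → met
8. condition 'runs water rides' does not hold → requirement n/a → met
9. daily inspection log audit 231 days ago vs limit 365 → met
Not met: 4

4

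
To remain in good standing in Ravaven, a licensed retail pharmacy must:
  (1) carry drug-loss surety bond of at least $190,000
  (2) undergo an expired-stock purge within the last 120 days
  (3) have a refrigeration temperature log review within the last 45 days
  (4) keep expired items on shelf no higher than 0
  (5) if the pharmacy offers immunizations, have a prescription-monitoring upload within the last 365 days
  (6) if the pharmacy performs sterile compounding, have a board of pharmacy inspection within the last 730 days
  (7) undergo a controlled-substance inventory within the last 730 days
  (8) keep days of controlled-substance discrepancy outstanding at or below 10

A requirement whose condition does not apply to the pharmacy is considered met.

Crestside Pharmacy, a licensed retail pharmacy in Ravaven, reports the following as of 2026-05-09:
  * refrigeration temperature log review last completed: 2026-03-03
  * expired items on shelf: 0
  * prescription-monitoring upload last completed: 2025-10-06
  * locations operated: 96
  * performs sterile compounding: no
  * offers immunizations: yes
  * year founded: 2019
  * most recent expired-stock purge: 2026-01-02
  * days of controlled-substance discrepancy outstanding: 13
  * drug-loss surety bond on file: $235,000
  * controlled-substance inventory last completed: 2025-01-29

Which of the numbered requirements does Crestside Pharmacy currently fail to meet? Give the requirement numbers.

1. drug-loss surety bond $235,000 ≥ $190,000 → met
2. expired-stock purge 127 days ago vs limit 120 → not met
3. refrigeration temperature log review 67 days ago vs limit 45 → not met
4. expired items on shelf 0 ≤ 0 → met
5. condition 'offers immunizations' holds; prescription-monitoring upload 215 days ago vs limit 365 → met
6. condition 'performs sterile compounding' does not hold → requirement n/a → met
7. controlled-substance inventory 465 days ago vs limit 730 → met
8. days of controlled-substance discrepancy outstanding 13 > 10 → not met
Not met: 2, 3, 8

2, 3, 8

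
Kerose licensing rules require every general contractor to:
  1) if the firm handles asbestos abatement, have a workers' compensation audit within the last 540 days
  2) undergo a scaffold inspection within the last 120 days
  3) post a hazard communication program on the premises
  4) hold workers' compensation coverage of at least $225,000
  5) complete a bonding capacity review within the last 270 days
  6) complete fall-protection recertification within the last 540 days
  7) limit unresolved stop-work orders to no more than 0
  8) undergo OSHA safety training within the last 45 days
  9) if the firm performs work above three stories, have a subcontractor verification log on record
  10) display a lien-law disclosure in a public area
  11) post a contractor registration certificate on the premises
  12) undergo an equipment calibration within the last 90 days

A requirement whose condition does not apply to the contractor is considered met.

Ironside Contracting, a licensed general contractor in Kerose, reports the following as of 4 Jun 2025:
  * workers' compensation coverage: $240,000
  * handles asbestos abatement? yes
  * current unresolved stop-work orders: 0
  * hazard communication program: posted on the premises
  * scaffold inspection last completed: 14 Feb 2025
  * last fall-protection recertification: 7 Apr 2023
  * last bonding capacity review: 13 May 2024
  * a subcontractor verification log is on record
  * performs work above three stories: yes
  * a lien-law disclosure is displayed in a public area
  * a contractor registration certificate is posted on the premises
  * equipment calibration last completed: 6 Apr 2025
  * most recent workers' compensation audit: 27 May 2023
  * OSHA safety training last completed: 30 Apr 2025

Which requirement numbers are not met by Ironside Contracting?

1. condition 'handles asbestos abatement' holds; workers' compensation audit 739 days ago vs limit 540 → not met
2. scaffold inspection 110 days ago vs limit 120 → met
3. hazard communication program present → met
4. workers' compensation coverage $240,000 ≥ $225,000 → met
5. bonding capacity review 387 days ago vs limit 270 → not met
6. fall-protection recertification 789 days ago vs limit 540 → not met
7. unresolved stop-work orders 0 ≤ 0 → met
8. OSHA safety training 35 days ago vs limit 45 → met
9. condition 'performs work above three stories' holds; subcontractor verification log present → met
10. lien-law disclosure present → met
11. contractor registration certificate present → met
12. equipment calibration 59 days ago vs limit 90 → met
Not met: 1, 5, 6

1, 5, 6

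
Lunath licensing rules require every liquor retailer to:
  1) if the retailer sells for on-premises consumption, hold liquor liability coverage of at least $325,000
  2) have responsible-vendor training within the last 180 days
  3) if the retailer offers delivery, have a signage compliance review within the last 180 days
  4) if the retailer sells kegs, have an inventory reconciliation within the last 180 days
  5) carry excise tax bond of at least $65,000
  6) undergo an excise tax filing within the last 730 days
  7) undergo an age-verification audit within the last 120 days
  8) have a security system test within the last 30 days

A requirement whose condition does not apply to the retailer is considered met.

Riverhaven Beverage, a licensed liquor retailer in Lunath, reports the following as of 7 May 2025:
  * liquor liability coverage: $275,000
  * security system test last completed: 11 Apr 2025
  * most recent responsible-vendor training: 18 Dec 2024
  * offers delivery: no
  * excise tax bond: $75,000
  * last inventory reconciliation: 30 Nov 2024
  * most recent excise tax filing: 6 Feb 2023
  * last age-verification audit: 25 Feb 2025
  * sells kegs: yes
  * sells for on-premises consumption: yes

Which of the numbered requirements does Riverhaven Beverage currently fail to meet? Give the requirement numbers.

1. condition 'sells for on-premises consumption' holds; liquor liability coverage $275,000 < $325,000 → not met
2. responsible-vendor training 140 days ago vs limit 180 → met
3. condition 'offers delivery' does not hold → requirement n/a → met
4. condition 'sells kegs' holds; inventory reconciliation 158 days ago vs limit 180 → met
5. excise tax bond $75,000 ≥ $65,000 → met
6. excise tax filing 821 days ago vs limit 730 → not met
7. age-verification audit 71 days ago vs limit 120 → met
8. security system test 26 days ago vs limit 30 → met
Not met: 1, 6

1, 6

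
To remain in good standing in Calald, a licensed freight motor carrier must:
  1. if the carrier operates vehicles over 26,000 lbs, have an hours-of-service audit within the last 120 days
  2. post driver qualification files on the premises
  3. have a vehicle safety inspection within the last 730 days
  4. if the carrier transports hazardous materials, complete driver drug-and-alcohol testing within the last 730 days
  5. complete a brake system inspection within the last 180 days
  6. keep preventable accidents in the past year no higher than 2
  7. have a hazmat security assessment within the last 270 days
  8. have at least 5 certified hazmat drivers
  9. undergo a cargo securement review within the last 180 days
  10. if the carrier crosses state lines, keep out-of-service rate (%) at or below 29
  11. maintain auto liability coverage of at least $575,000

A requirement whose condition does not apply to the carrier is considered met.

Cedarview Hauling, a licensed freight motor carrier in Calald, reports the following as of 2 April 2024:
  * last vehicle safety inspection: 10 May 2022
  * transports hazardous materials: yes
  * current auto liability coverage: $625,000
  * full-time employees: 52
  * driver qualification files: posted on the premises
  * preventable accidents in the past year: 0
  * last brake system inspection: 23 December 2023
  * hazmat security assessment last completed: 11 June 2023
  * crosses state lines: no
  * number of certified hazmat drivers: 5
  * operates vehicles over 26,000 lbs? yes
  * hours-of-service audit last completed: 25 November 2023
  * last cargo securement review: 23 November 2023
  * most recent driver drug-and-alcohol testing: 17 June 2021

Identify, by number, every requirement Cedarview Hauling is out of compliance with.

1. condition 'operates vehicles over 26,000 lbs' holds; hours-of-service audit 129 days ago vs limit 120 → not met
2. driver qualification files present → met
3. vehicle safety inspection 693 days ago vs limit 730 → met
4. condition 'transports hazardous materials' holds; driver drug-and-alcohol testing 1020 days ago vs limit 730 → not met
5. brake system inspection 101 days ago vs limit 180 → met
6. preventable accidents in the past year 0 ≤ 2 → met
7. hazmat security assessment 296 days ago vs limit 270 → not met
8. certified hazmat drivers 5 ≥ 5 → met
9. cargo securement review 131 days ago vs limit 180 → met
10. condition 'crosses state lines' does not hold → requirement n/a → met
11. auto liability coverage $625,000 ≥ $575,000 → met
Not met: 1, 4, 7

1, 4, 7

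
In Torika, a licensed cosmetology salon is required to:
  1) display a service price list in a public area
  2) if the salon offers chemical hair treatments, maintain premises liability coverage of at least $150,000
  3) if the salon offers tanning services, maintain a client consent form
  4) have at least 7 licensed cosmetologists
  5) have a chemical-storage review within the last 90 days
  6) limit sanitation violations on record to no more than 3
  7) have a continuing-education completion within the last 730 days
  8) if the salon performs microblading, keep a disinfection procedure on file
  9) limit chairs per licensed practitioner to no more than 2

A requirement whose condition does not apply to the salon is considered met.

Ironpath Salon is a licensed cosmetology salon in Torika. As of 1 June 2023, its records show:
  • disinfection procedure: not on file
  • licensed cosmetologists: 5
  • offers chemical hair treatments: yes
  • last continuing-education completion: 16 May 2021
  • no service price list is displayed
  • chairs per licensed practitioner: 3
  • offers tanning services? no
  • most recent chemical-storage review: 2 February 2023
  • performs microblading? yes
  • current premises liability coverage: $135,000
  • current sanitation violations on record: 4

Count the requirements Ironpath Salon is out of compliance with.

1. service price list absent → not met
2. condition 'offers chemical hair treatments' holds; premises liability coverage $135,000 < $150,000 → not met
3. condition 'offers tanning services' does not hold → requirement n/a → met
4. licensed cosmetologists 5 < 7 → not met
5. chemical-storage review 119 days ago vs limit 90 → not met
6. sanitation violations on record 4 > 3 → not met
7. continuing-education completion 746 days ago vs limit 730 → not met
8. condition 'performs microblading' holds; disinfection procedure absent → not met
9. chairs per licensed practitioner 3 > 2 → not met
Not met: 8 of 9

8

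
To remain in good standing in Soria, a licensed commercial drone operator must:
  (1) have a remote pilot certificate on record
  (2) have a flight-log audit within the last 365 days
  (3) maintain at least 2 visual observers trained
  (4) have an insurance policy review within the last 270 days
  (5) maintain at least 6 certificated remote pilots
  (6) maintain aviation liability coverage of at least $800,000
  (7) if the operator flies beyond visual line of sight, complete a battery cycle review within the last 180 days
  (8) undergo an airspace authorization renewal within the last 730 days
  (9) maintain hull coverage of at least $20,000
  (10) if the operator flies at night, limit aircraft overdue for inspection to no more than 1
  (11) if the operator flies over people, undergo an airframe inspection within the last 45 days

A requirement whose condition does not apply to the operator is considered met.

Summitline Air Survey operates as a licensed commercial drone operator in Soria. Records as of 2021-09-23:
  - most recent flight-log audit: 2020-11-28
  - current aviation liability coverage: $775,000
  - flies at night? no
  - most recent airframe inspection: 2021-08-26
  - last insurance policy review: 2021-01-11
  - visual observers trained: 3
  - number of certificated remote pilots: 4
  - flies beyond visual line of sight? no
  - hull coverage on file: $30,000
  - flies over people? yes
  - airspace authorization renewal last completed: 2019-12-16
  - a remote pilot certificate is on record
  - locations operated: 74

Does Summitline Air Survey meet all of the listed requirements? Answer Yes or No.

1. remote pilot certificate present → met
2. flight-log audit 299 days ago vs limit 365 → met
3. visual observers trained 3 ≥ 2 → met
4. insurance policy review 255 days ago vs limit 270 → met
5. certificated remote pilots 4 < 6 → not met
6. aviation liability coverage $775,000 < $800,000 → not met
7. condition 'flies beyond visual line of sight' does not hold → requirement n/a → met
8. airspace authorization renewal 647 days ago vs limit 730 → met
9. hull coverage $30,000 ≥ $20,000 → met
10. condition 'flies at night' does not hold → requirement n/a → met
11. condition 'flies over people' holds; airframe inspection 28 days ago vs limit 45 → met
Not met: 5, 6

No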